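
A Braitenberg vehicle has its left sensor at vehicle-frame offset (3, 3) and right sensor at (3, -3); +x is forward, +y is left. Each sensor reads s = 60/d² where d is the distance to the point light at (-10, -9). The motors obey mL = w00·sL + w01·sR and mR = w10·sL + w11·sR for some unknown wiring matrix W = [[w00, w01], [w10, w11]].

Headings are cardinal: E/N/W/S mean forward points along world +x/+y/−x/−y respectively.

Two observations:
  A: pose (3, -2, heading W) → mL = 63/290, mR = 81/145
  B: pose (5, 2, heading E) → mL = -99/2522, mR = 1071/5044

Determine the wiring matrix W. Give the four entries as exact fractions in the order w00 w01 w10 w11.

obs A: pose=(3,-2,W) → sL=15/29, sR=3/10, mL=63/290, mR=81/145
obs B: pose=(5,2,E) → sL=3/26, sR=15/97, mL=-99/2522, mR=1071/5044
sensor matrix S = [[15/29, 3/10], [3/26, 15/97]]; det S = 33183/731380
solve [mL_A; mL_B] = S·[w00; w01] and [mR_A; mR_B] = S·[w10; w11]:
  w00 = 1, w01 = -1, w10 = 1/2, w11 = 1

1 -1 1/2 1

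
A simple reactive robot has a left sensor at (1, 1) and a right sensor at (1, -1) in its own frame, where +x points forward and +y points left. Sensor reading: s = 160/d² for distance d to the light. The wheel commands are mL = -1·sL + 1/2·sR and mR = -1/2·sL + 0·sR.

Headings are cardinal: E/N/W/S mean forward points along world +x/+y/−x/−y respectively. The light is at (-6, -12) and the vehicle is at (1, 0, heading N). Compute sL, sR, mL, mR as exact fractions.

left sensor world pos  = (0, 1); dL² = 205
right sensor world pos = (2, 1); dR² = 233
sL = 160/205 = 32/41
sR = 160/233 = 160/233
mL = -1·sL + 1/2·sR = -4176/9553
mR = -1/2·sL + 0·sR = -16/41

32/41 160/233 -4176/9553 -16/41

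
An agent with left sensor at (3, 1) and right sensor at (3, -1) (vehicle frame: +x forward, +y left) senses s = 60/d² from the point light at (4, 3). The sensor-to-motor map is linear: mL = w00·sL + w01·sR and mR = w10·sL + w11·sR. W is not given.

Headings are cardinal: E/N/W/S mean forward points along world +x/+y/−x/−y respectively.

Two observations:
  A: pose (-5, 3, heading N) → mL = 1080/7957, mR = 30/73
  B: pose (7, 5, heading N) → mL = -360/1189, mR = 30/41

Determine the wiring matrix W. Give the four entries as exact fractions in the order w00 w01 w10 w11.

obs A: pose=(-5,3,N) → sL=60/109, sR=60/73, mL=1080/7957, mR=30/73
obs B: pose=(7,5,N) → sL=60/29, sR=60/41, mL=-360/1189, mR=30/41
sensor matrix S = [[60/109, 60/73], [60/29, 60/41]]; det S = -8467200/9460873
solve [mL_A; mL_B] = S·[w00; w01] and [mR_A; mR_B] = S·[w10; w11]:
  w00 = -1/2, w01 = 1/2, w10 = 0, w11 = 1/2

-1/2 1/2 0 1/2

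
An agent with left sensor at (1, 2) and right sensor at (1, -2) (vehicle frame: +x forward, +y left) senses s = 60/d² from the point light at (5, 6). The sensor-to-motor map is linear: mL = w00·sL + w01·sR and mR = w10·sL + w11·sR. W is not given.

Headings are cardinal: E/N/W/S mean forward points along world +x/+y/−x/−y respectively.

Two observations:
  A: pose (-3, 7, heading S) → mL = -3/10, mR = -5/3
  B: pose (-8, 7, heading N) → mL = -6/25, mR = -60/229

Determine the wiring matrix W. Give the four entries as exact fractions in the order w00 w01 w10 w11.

obs A: pose=(-3,7,S) → sL=5/3, sR=3/5, mL=-3/10, mR=-5/3
obs B: pose=(-8,7,N) → sL=60/229, sR=12/25, mL=-6/25, mR=-60/229
sensor matrix S = [[5/3, 3/5], [60/229, 12/25]]; det S = 736/1145
solve [mL_A; mL_B] = S·[w00; w01] and [mR_A; mR_B] = S·[w10; w11]:
  w00 = 0, w01 = -1/2, w10 = -1, w11 = 0

0 -1/2 -1 0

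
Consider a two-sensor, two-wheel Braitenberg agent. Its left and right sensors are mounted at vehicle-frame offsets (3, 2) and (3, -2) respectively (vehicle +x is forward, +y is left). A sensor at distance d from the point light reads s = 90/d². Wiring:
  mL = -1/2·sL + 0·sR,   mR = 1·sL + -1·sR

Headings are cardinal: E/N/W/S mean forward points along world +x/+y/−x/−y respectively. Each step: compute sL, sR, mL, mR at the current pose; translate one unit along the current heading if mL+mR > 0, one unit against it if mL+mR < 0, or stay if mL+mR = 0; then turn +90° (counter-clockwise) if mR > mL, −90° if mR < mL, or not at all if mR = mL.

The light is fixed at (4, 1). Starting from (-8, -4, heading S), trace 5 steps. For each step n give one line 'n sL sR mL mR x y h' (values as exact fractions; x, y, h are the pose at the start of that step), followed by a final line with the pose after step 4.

n=0: pose=(-8,-4,S); sL=45/82, sR=9/26; mL=-45/164, mR=108/533; mL+mR=-153/2132 → advance -1; mR−mL=1017/2132 → turn +1·90°
n=1: pose=(-8,-3,E); sL=18/17, sR=10/13; mL=-9/17, mR=64/221; mL+mR=-53/221 → advance -1; mR−mL=181/221 → turn +1·90°
n=2: pose=(-9,-3,N); sL=45/113, sR=45/61; mL=-45/226, mR=-2340/6893; mL+mR=-7425/13786 → advance -1; mR−mL=-1935/13786 → turn -1·90°
n=3: pose=(-9,-4,E); sL=90/109, sR=90/149; mL=-45/109, mR=3600/16241; mL+mR=-3105/16241 → advance -1; mR−mL=10305/16241 → turn +1·90°
n=4: pose=(-10,-4,N); sL=9/26, sR=45/74; mL=-9/52, mR=-126/481; mL+mR=-837/1924 → advance -1; mR−mL=-171/1924 → turn -1·90°

0 45/82 9/26 -45/164 108/533 -8 -4 S
1 18/17 10/13 -9/17 64/221 -8 -3 E
2 45/113 45/61 -45/226 -2340/6893 -9 -3 N
3 90/109 90/149 -45/109 3600/16241 -9 -4 E
4 9/26 45/74 -9/52 -126/481 -10 -4 N
final -10 -5 E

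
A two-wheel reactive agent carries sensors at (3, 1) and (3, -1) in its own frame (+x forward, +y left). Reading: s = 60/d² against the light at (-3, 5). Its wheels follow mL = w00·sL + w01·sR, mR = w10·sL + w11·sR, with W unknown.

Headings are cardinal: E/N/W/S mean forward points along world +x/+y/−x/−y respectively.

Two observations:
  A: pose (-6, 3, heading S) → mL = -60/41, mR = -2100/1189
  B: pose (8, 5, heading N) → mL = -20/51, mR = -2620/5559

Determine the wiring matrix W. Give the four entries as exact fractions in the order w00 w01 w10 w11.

obs A: pose=(-6,3,S) → sL=60/29, sR=60/41, mL=-60/41, mR=-2100/1189
obs B: pose=(8,5,N) → sL=60/109, sR=20/51, mL=-20/51, mR=-2620/5559
sensor matrix S = [[60/29, 60/41], [60/109, 20/51]]; det S = 12800/2203217
solve [mL_A; mL_B] = S·[w00; w01] and [mR_A; mR_B] = S·[w10; w11]:
  w00 = 0, w01 = -1, w10 = -1/2, w11 = -1/2

0 -1 -1/2 -1/2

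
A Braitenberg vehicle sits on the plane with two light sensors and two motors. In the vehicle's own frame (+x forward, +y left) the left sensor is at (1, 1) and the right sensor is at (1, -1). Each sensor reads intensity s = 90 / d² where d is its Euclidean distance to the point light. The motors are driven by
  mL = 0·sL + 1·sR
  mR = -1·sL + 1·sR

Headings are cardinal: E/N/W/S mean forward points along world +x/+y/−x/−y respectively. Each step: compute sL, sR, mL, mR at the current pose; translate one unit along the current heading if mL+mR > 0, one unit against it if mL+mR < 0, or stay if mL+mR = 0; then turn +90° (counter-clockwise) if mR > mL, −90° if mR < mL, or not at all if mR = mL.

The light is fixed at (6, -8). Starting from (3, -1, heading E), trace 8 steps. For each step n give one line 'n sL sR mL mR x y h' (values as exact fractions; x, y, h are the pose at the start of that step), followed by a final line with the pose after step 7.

0 45/34 9/4 9/4 63/68 3 -1 E
1 90/37 2 2 -16/37 4 -1 S
2 45/17 45/29 45/29 -540/493 4 -2 W
3 18/13 90/53 90/53 216/689 3 -2 N
4 45/34 9/4 9/4 63/68 3 -1 E
5 90/37 2 2 -16/37 4 -1 S
6 45/17 45/29 45/29 -540/493 4 -2 W
7 18/13 90/53 90/53 216/689 3 -2 N
final 3 -1 E

n=0: pose=(3,-1,E); sL=45/34, sR=9/4; mL=9/4, mR=63/68; mL+mR=54/17 → advance +1; mR−mL=-45/34 → turn -1·90°
n=1: pose=(4,-1,S); sL=90/37, sR=2; mL=2, mR=-16/37; mL+mR=58/37 → advance +1; mR−mL=-90/37 → turn -1·90°
n=2: pose=(4,-2,W); sL=45/17, sR=45/29; mL=45/29, mR=-540/493; mL+mR=225/493 → advance +1; mR−mL=-45/17 → turn -1·90°
n=3: pose=(3,-2,N); sL=18/13, sR=90/53; mL=90/53, mR=216/689; mL+mR=1386/689 → advance +1; mR−mL=-18/13 → turn -1·90°
n=4: pose=(3,-1,E); sL=45/34, sR=9/4; mL=9/4, mR=63/68; mL+mR=54/17 → advance +1; mR−mL=-45/34 → turn -1·90°
n=5: pose=(4,-1,S); sL=90/37, sR=2; mL=2, mR=-16/37; mL+mR=58/37 → advance +1; mR−mL=-90/37 → turn -1·90°
n=6: pose=(4,-2,W); sL=45/17, sR=45/29; mL=45/29, mR=-540/493; mL+mR=225/493 → advance +1; mR−mL=-45/17 → turn -1·90°
n=7: pose=(3,-2,N); sL=18/13, sR=90/53; mL=90/53, mR=216/689; mL+mR=1386/689 → advance +1; mR−mL=-18/13 → turn -1·90°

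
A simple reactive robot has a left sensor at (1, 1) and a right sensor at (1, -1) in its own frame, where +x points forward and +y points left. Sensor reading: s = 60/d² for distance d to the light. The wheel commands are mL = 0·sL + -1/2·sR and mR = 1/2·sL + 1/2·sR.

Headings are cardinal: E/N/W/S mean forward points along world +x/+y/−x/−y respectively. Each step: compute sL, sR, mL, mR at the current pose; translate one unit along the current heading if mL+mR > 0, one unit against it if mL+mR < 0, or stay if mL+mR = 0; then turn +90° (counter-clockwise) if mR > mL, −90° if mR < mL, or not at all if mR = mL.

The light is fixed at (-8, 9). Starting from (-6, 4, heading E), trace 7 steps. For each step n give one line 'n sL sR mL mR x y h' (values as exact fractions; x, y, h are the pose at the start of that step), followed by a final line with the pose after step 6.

0 12/5 4/3 -2/3 28/15 -6 4 E
1 3 15/8 -15/16 39/16 -5 4 N
2 60/29 60/13 -30/13 1260/377 -5 5 W
3 30/17 30/13 -15/13 450/221 -6 5 S
4 12/5 4/3 -2/3 28/15 -6 4 E
5 3 15/8 -15/16 39/16 -5 4 N
6 60/29 60/13 -30/13 1260/377 -5 5 W
final -6 5 S

n=0: pose=(-6,4,E); sL=12/5, sR=4/3; mL=-2/3, mR=28/15; mL+mR=6/5 → advance +1; mR−mL=38/15 → turn +1·90°
n=1: pose=(-5,4,N); sL=3, sR=15/8; mL=-15/16, mR=39/16; mL+mR=3/2 → advance +1; mR−mL=27/8 → turn +1·90°
n=2: pose=(-5,5,W); sL=60/29, sR=60/13; mL=-30/13, mR=1260/377; mL+mR=30/29 → advance +1; mR−mL=2130/377 → turn +1·90°
n=3: pose=(-6,5,S); sL=30/17, sR=30/13; mL=-15/13, mR=450/221; mL+mR=15/17 → advance +1; mR−mL=705/221 → turn +1·90°
n=4: pose=(-6,4,E); sL=12/5, sR=4/3; mL=-2/3, mR=28/15; mL+mR=6/5 → advance +1; mR−mL=38/15 → turn +1·90°
n=5: pose=(-5,4,N); sL=3, sR=15/8; mL=-15/16, mR=39/16; mL+mR=3/2 → advance +1; mR−mL=27/8 → turn +1·90°
n=6: pose=(-5,5,W); sL=60/29, sR=60/13; mL=-30/13, mR=1260/377; mL+mR=30/29 → advance +1; mR−mL=2130/377 → turn +1·90°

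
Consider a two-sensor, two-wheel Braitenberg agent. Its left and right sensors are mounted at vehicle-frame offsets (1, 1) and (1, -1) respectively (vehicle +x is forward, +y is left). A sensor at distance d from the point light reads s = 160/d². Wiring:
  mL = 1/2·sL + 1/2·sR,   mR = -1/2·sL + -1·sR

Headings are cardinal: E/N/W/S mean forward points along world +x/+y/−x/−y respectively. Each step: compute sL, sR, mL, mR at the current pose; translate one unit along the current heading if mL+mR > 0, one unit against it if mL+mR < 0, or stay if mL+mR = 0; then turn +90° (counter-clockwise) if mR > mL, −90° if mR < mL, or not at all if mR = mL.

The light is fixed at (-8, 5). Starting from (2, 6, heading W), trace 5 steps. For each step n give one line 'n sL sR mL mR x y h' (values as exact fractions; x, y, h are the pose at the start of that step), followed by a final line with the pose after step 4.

0 160/81 32/17 2656/1377 -3952/1377 2 6 W
1 20/13 40/37 630/481 -890/481 3 6 N
2 32/29 32/29 32/29 -48/29 3 5 E
3 80/61 80/41 4080/2501 -6520/2501 2 5 S
4 160/81 32/17 2656/1377 -3952/1377 2 6 W
final 3 6 N

n=0: pose=(2,6,W); sL=160/81, sR=32/17; mL=2656/1377, mR=-3952/1377; mL+mR=-16/17 → advance -1; mR−mL=-6608/1377 → turn -1·90°
n=1: pose=(3,6,N); sL=20/13, sR=40/37; mL=630/481, mR=-890/481; mL+mR=-20/37 → advance -1; mR−mL=-1520/481 → turn -1·90°
n=2: pose=(3,5,E); sL=32/29, sR=32/29; mL=32/29, mR=-48/29; mL+mR=-16/29 → advance -1; mR−mL=-80/29 → turn -1·90°
n=3: pose=(2,5,S); sL=80/61, sR=80/41; mL=4080/2501, mR=-6520/2501; mL+mR=-40/41 → advance -1; mR−mL=-10600/2501 → turn -1·90°
n=4: pose=(2,6,W); sL=160/81, sR=32/17; mL=2656/1377, mR=-3952/1377; mL+mR=-16/17 → advance -1; mR−mL=-6608/1377 → turn -1·90°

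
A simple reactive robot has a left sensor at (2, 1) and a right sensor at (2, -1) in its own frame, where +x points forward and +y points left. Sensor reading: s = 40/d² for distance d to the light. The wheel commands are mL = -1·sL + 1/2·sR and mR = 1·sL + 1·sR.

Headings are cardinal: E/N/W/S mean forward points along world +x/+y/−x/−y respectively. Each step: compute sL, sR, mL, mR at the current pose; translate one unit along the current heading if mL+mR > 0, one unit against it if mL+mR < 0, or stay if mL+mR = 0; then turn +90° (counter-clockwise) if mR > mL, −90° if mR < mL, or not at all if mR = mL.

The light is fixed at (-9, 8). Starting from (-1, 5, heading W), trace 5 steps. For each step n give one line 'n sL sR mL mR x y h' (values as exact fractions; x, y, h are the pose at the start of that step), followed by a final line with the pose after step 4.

n=0: pose=(-1,5,W); sL=10/13, sR=1; mL=-7/26, mR=23/13; mL+mR=3/2 → advance +1; mR−mL=53/26 → turn +1·90°
n=1: pose=(-2,5,S); sL=40/89, sR=40/61; mL=-660/5429, mR=6000/5429; mL+mR=60/61 → advance +1; mR−mL=6660/5429 → turn +1·90°
n=2: pose=(-2,4,E); sL=4/9, sR=20/53; mL=-122/477, mR=392/477; mL+mR=30/53 → advance +1; mR−mL=514/477 → turn +1·90°
n=3: pose=(-1,4,N); sL=40/53, sR=8/17; mL=-468/901, mR=1104/901; mL+mR=12/17 → advance +1; mR−mL=1572/901 → turn +1·90°
n=4: pose=(-1,5,W); sL=10/13, sR=1; mL=-7/26, mR=23/13; mL+mR=3/2 → advance +1; mR−mL=53/26 → turn +1·90°

0 10/13 1 -7/26 23/13 -1 5 W
1 40/89 40/61 -660/5429 6000/5429 -2 5 S
2 4/9 20/53 -122/477 392/477 -2 4 E
3 40/53 8/17 -468/901 1104/901 -1 4 N
4 10/13 1 -7/26 23/13 -1 5 W
final -2 5 S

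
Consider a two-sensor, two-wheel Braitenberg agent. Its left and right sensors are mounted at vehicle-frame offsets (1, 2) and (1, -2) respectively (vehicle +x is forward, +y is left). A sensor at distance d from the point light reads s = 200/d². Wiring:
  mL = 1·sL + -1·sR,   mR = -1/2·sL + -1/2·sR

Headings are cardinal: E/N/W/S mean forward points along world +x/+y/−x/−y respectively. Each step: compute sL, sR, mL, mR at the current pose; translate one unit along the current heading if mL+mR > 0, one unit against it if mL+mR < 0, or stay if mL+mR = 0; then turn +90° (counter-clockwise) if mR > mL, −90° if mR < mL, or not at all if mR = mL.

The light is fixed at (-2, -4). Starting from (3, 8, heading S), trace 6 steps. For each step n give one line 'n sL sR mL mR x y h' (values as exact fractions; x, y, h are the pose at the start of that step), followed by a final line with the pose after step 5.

0 20/17 20/13 -80/221 -300/221 3 8 S
1 200/137 200/241 20800/33017 -37800/33017 3 9 W
2 50/53 10/13 120/689 -590/689 4 9 N
3 40/49 200/149 -3840/7301 -7880/7301 4 8 E
4 20/17 20/13 -80/221 -300/221 3 8 S
5 200/137 200/241 20800/33017 -37800/33017 3 9 W
final 4 9 N

n=0: pose=(3,8,S); sL=20/17, sR=20/13; mL=-80/221, mR=-300/221; mL+mR=-380/221 → advance -1; mR−mL=-220/221 → turn -1·90°
n=1: pose=(3,9,W); sL=200/137, sR=200/241; mL=20800/33017, mR=-37800/33017; mL+mR=-17000/33017 → advance -1; mR−mL=-58600/33017 → turn -1·90°
n=2: pose=(4,9,N); sL=50/53, sR=10/13; mL=120/689, mR=-590/689; mL+mR=-470/689 → advance -1; mR−mL=-710/689 → turn -1·90°
n=3: pose=(4,8,E); sL=40/49, sR=200/149; mL=-3840/7301, mR=-7880/7301; mL+mR=-11720/7301 → advance -1; mR−mL=-4040/7301 → turn -1·90°
n=4: pose=(3,8,S); sL=20/17, sR=20/13; mL=-80/221, mR=-300/221; mL+mR=-380/221 → advance -1; mR−mL=-220/221 → turn -1·90°
n=5: pose=(3,9,W); sL=200/137, sR=200/241; mL=20800/33017, mR=-37800/33017; mL+mR=-17000/33017 → advance -1; mR−mL=-58600/33017 → turn -1·90°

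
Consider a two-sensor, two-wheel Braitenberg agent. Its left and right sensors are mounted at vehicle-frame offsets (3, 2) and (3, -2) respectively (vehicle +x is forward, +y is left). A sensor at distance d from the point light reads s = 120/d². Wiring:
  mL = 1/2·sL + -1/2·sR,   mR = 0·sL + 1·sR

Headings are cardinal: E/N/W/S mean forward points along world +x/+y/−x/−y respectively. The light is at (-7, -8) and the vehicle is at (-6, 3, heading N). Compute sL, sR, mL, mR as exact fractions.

left sensor world pos  = (-8, 6); dL² = 197
right sensor world pos = (-4, 6); dR² = 205
sL = 120/197 = 120/197
sR = 120/205 = 24/41
mL = 1/2·sL + -1/2·sR = 96/8077
mR = 0·sL + 1·sR = 24/41

120/197 24/41 96/8077 24/41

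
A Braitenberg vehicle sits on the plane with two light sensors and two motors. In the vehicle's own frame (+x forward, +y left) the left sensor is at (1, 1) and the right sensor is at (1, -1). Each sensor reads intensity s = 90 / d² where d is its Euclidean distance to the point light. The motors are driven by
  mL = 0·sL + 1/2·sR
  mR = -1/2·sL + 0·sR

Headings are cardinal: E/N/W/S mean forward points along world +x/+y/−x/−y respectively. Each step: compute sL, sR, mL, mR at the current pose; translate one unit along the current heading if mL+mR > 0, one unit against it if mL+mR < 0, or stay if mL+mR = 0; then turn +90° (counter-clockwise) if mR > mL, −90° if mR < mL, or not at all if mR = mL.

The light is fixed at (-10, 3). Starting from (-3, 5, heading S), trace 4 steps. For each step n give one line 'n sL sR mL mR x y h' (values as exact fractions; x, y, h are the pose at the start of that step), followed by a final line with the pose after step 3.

0 18/13 90/37 45/37 -9/13 -3 5 S
1 5/2 9/4 9/8 -5/4 -3 4 W
2 90/53 18/17 9/17 -45/53 -2 4 N
3 45/41 45/41 45/82 -45/82 -2 3 E
final -2 3 S

n=0: pose=(-3,5,S); sL=18/13, sR=90/37; mL=45/37, mR=-9/13; mL+mR=252/481 → advance +1; mR−mL=-918/481 → turn -1·90°
n=1: pose=(-3,4,W); sL=5/2, sR=9/4; mL=9/8, mR=-5/4; mL+mR=-1/8 → advance -1; mR−mL=-19/8 → turn -1·90°
n=2: pose=(-2,4,N); sL=90/53, sR=18/17; mL=9/17, mR=-45/53; mL+mR=-288/901 → advance -1; mR−mL=-1242/901 → turn -1·90°
n=3: pose=(-2,3,E); sL=45/41, sR=45/41; mL=45/82, mR=-45/82; mL+mR=0 → advance +0; mR−mL=-45/41 → turn -1·90°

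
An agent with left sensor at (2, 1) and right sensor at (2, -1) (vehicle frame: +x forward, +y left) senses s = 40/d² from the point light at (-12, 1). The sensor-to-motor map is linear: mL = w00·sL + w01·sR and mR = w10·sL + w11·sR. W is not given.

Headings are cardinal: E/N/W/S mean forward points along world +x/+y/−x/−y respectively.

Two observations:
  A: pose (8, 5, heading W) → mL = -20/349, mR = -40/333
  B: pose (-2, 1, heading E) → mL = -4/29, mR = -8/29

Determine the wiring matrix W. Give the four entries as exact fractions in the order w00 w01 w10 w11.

0 -1/2 -1 0

obs A: pose=(8,5,W) → sL=40/333, sR=40/349, mL=-20/349, mR=-40/333
obs B: pose=(-2,1,E) → sL=8/29, sR=8/29, mL=-4/29, mR=-8/29
sensor matrix S = [[40/333, 40/349], [8/29, 8/29]]; det S = 5120/3370293
solve [mL_A; mL_B] = S·[w00; w01] and [mR_A; mR_B] = S·[w10; w11]:
  w00 = 0, w01 = -1/2, w10 = -1, w11 = 0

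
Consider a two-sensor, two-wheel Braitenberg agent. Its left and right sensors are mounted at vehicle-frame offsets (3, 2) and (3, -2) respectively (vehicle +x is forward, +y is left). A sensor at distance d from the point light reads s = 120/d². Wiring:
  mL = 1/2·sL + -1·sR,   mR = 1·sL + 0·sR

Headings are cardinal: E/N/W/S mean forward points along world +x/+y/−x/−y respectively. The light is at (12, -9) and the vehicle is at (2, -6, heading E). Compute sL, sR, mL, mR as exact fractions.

left sensor world pos  = (5, -4); dL² = 74
right sensor world pos = (5, -8); dR² = 50
sL = 120/74 = 60/37
sR = 120/50 = 12/5
mL = 1/2·sL + -1·sR = -294/185
mR = 1·sL + 0·sR = 60/37

60/37 12/5 -294/185 60/37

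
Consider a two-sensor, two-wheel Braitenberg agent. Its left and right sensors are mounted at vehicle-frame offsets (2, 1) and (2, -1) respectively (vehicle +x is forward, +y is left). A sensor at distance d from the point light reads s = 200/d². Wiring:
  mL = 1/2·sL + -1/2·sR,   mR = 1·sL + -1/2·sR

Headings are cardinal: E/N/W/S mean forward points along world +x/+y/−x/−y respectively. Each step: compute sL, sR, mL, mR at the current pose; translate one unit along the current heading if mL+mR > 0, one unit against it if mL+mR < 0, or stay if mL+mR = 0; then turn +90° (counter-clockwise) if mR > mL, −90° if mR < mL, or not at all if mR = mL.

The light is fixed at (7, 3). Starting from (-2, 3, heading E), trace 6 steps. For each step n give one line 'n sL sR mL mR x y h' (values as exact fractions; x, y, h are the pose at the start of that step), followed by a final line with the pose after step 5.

0 4 4 0 2 -2 3 E
1 40/17 200/53 -640/901 420/901 -1 3 N
2 25/13 2 -1/26 12/13 -1 2 W
3 200/73 200/109 3600/7957 14500/7957 -2 2 S
4 4 100/29 8/29 66/29 -2 1 E
5 200/81 200/49 -3200/3969 1700/3969 -1 1 N
final -1 0 W

n=0: pose=(-2,3,E); sL=4, sR=4; mL=0, mR=2; mL+mR=2 → advance +1; mR−mL=2 → turn +1·90°
n=1: pose=(-1,3,N); sL=40/17, sR=200/53; mL=-640/901, mR=420/901; mL+mR=-220/901 → advance -1; mR−mL=20/17 → turn +1·90°
n=2: pose=(-1,2,W); sL=25/13, sR=2; mL=-1/26, mR=12/13; mL+mR=23/26 → advance +1; mR−mL=25/26 → turn +1·90°
n=3: pose=(-2,2,S); sL=200/73, sR=200/109; mL=3600/7957, mR=14500/7957; mL+mR=18100/7957 → advance +1; mR−mL=100/73 → turn +1·90°
n=4: pose=(-2,1,E); sL=4, sR=100/29; mL=8/29, mR=66/29; mL+mR=74/29 → advance +1; mR−mL=2 → turn +1·90°
n=5: pose=(-1,1,N); sL=200/81, sR=200/49; mL=-3200/3969, mR=1700/3969; mL+mR=-500/1323 → advance -1; mR−mL=100/81 → turn +1·90°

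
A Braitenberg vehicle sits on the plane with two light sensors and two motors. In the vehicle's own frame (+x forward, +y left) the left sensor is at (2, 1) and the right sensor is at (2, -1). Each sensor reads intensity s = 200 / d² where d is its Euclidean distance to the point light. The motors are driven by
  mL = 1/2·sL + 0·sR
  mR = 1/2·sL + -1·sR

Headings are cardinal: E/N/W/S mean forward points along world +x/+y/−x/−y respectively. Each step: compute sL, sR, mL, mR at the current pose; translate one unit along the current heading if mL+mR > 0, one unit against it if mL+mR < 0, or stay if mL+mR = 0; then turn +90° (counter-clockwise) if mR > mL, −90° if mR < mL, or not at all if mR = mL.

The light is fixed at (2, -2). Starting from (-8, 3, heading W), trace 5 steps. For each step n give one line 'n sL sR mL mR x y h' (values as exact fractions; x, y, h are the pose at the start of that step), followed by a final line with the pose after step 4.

0 5/4 10/9 5/8 -35/72 -8 3 W
1 200/193 200/149 100/193 -23700/28757 -9 3 N
2 100/53 20/9 50/53 -610/477 -9 2 E
3 8/5 200/173 4/5 -308/865 -10 2 S
4 1 50/53 1/2 -47/106 -10 1 W
final -11 1 N

n=0: pose=(-8,3,W); sL=5/4, sR=10/9; mL=5/8, mR=-35/72; mL+mR=5/36 → advance +1; mR−mL=-10/9 → turn -1·90°
n=1: pose=(-9,3,N); sL=200/193, sR=200/149; mL=100/193, mR=-23700/28757; mL+mR=-8800/28757 → advance -1; mR−mL=-200/149 → turn -1·90°
n=2: pose=(-9,2,E); sL=100/53, sR=20/9; mL=50/53, mR=-610/477; mL+mR=-160/477 → advance -1; mR−mL=-20/9 → turn -1·90°
n=3: pose=(-10,2,S); sL=8/5, sR=200/173; mL=4/5, mR=-308/865; mL+mR=384/865 → advance +1; mR−mL=-200/173 → turn -1·90°
n=4: pose=(-10,1,W); sL=1, sR=50/53; mL=1/2, mR=-47/106; mL+mR=3/53 → advance +1; mR−mL=-50/53 → turn -1·90°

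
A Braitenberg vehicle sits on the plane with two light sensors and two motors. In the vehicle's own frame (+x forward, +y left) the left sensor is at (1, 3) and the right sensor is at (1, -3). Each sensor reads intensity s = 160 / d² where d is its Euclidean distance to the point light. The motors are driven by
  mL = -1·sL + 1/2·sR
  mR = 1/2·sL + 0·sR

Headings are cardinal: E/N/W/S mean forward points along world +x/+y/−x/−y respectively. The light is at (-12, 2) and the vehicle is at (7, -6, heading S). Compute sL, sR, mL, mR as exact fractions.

left sensor world pos  = (10, -7); dL² = 565
right sensor world pos = (4, -7); dR² = 337
sL = 160/565 = 32/113
sR = 160/337 = 160/337
mL = -1·sL + 1/2·sR = -1744/38081
mR = 1/2·sL + 0·sR = 16/113

32/113 160/337 -1744/38081 16/113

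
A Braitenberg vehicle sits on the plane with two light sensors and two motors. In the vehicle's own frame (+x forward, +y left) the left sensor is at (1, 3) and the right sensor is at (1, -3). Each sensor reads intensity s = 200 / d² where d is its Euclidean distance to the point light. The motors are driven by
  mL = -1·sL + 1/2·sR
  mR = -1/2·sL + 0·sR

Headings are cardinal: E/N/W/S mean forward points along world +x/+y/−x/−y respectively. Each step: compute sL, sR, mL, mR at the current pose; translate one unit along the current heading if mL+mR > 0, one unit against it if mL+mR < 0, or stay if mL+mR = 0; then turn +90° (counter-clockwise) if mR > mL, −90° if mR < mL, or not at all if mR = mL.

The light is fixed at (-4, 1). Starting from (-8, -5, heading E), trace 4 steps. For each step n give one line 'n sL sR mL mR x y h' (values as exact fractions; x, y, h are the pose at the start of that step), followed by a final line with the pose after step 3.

0 100/9 20/9 -10 -50/9 -8 -5 E
1 200/89 200/29 3100/2581 -100/89 -9 -5 N
2 10 5/2 -35/4 -5 -9 -4 E
3 200/97 8 188/97 -100/97 -10 -4 N
final -10 -3 E

n=0: pose=(-8,-5,E); sL=100/9, sR=20/9; mL=-10, mR=-50/9; mL+mR=-140/9 → advance -1; mR−mL=40/9 → turn +1·90°
n=1: pose=(-9,-5,N); sL=200/89, sR=200/29; mL=3100/2581, mR=-100/89; mL+mR=200/2581 → advance +1; mR−mL=-6000/2581 → turn -1·90°
n=2: pose=(-9,-4,E); sL=10, sR=5/2; mL=-35/4, mR=-5; mL+mR=-55/4 → advance -1; mR−mL=15/4 → turn +1·90°
n=3: pose=(-10,-4,N); sL=200/97, sR=8; mL=188/97, mR=-100/97; mL+mR=88/97 → advance +1; mR−mL=-288/97 → turn -1·90°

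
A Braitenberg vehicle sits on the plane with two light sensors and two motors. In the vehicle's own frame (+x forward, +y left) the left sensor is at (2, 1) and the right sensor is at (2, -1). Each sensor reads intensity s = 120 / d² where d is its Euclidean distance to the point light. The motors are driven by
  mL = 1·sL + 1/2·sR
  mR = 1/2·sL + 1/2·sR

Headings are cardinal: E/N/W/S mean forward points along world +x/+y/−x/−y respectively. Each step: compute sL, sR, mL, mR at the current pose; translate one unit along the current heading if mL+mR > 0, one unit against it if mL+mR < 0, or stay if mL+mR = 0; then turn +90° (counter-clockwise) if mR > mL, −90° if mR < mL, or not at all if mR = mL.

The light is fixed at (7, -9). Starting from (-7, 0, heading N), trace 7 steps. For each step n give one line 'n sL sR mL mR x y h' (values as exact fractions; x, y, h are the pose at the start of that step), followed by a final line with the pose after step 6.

0 60/173 12/29 2778/5017 1908/5017 -7 0 N
1 24/53 8/15 572/795 392/795 -7 1 E
2 15/26 6/13 21/26 27/52 -6 1 S
3 120/289 24/65 11268/18785 7368/18785 -6 0 W
4 60/173 12/29 2778/5017 1908/5017 -7 0 N
5 24/53 8/15 572/795 392/795 -7 1 E
6 15/26 6/13 21/26 27/52 -6 1 S
final -6 0 W

n=0: pose=(-7,0,N); sL=60/173, sR=12/29; mL=2778/5017, mR=1908/5017; mL+mR=4686/5017 → advance +1; mR−mL=-30/173 → turn -1·90°
n=1: pose=(-7,1,E); sL=24/53, sR=8/15; mL=572/795, mR=392/795; mL+mR=964/795 → advance +1; mR−mL=-12/53 → turn -1·90°
n=2: pose=(-6,1,S); sL=15/26, sR=6/13; mL=21/26, mR=27/52; mL+mR=69/52 → advance +1; mR−mL=-15/52 → turn -1·90°
n=3: pose=(-6,0,W); sL=120/289, sR=24/65; mL=11268/18785, mR=7368/18785; mL+mR=18636/18785 → advance +1; mR−mL=-60/289 → turn -1·90°
n=4: pose=(-7,0,N); sL=60/173, sR=12/29; mL=2778/5017, mR=1908/5017; mL+mR=4686/5017 → advance +1; mR−mL=-30/173 → turn -1·90°
n=5: pose=(-7,1,E); sL=24/53, sR=8/15; mL=572/795, mR=392/795; mL+mR=964/795 → advance +1; mR−mL=-12/53 → turn -1·90°
n=6: pose=(-6,1,S); sL=15/26, sR=6/13; mL=21/26, mR=27/52; mL+mR=69/52 → advance +1; mR−mL=-15/52 → turn -1·90°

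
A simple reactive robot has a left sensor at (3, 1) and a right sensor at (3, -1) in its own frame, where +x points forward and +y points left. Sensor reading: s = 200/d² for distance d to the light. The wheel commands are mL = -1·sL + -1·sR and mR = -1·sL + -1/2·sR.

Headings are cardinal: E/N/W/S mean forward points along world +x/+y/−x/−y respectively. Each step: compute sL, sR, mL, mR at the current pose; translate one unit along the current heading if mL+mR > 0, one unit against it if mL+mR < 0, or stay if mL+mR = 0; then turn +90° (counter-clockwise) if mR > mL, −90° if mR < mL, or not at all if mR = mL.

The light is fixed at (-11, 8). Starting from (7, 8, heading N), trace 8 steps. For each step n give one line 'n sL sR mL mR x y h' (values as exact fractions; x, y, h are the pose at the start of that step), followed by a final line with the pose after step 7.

n=0: pose=(7,8,N); sL=100/149, sR=20/37; mL=-6680/5513, mR=-5190/5513; mL+mR=-11870/5513 → advance -1; mR−mL=10/37 → turn +1·90°
n=1: pose=(7,7,W); sL=200/229, sR=8/9; mL=-3632/2061, mR=-2716/2061; mL+mR=-2116/687 → advance -1; mR−mL=4/9 → turn +1·90°
n=2: pose=(8,7,S); sL=25/52, sR=10/17; mL=-945/884, mR=-685/884; mL+mR=-815/442 → advance -1; mR−mL=5/17 → turn +1·90°
n=3: pose=(8,8,E); sL=40/97, sR=40/97; mL=-80/97, mR=-60/97; mL+mR=-140/97 → advance -1; mR−mL=20/97 → turn +1·90°
n=4: pose=(7,8,N); sL=100/149, sR=20/37; mL=-6680/5513, mR=-5190/5513; mL+mR=-11870/5513 → advance -1; mR−mL=10/37 → turn +1·90°
n=5: pose=(7,7,W); sL=200/229, sR=8/9; mL=-3632/2061, mR=-2716/2061; mL+mR=-2116/687 → advance -1; mR−mL=4/9 → turn +1·90°
n=6: pose=(8,7,S); sL=25/52, sR=10/17; mL=-945/884, mR=-685/884; mL+mR=-815/442 → advance -1; mR−mL=5/17 → turn +1·90°
n=7: pose=(8,8,E); sL=40/97, sR=40/97; mL=-80/97, mR=-60/97; mL+mR=-140/97 → advance -1; mR−mL=20/97 → turn +1·90°

0 100/149 20/37 -6680/5513 -5190/5513 7 8 N
1 200/229 8/9 -3632/2061 -2716/2061 7 7 W
2 25/52 10/17 -945/884 -685/884 8 7 S
3 40/97 40/97 -80/97 -60/97 8 8 E
4 100/149 20/37 -6680/5513 -5190/5513 7 8 N
5 200/229 8/9 -3632/2061 -2716/2061 7 7 W
6 25/52 10/17 -945/884 -685/884 8 7 S
7 40/97 40/97 -80/97 -60/97 8 8 E
final 7 8 N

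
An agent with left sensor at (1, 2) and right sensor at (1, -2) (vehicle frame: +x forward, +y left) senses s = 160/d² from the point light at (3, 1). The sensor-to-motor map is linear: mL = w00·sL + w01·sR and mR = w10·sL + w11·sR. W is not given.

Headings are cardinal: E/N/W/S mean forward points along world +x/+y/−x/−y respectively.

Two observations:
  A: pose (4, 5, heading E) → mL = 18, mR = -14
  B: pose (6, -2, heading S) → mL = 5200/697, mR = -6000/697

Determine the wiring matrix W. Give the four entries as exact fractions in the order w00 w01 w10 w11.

obs A: pose=(4,5,E) → sL=4, sR=20, mL=18, mR=-14
obs B: pose=(6,-2,S) → sL=160/41, sR=160/17, mL=5200/697, mR=-6000/697
sensor matrix S = [[4, 20], [160/41, 160/17]]; det S = -28160/697
solve [mL_A; mL_B] = S·[w00; w01] and [mR_A; mR_B] = S·[w10; w11]:
  w00 = -1/2, w01 = 1, w10 = -1, w11 = -1/2

-1/2 1 -1 -1/2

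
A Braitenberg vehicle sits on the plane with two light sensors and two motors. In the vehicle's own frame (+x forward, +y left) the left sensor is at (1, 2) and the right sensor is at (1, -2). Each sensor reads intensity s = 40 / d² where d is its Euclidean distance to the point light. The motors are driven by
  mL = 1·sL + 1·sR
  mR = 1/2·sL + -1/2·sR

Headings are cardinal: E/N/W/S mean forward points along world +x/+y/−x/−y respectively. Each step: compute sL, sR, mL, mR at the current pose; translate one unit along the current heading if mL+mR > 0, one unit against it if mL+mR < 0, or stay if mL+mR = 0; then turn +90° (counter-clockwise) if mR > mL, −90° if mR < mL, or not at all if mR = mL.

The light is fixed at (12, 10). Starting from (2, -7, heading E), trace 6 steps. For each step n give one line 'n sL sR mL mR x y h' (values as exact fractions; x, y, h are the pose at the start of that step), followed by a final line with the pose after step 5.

n=0: pose=(2,-7,E); sL=20/153, sR=20/221; mL=440/1989, mR=40/1989; mL+mR=160/663 → advance +1; mR−mL=-400/1989 → turn -1·90°
n=1: pose=(3,-7,S); sL=40/373, sR=8/89; mL=6544/33197, mR=288/33197; mL+mR=6832/33197 → advance +1; mR−mL=-6256/33197 → turn -1·90°
n=2: pose=(3,-8,W); sL=2/25, sR=10/89; mL=428/2225, mR=-36/2225; mL+mR=392/2225 → advance +1; mR−mL=-464/2225 → turn -1·90°
n=3: pose=(2,-8,N); sL=40/433, sR=40/353; mL=31440/152849, mR=-1600/152849; mL+mR=29840/152849 → advance +1; mR−mL=-33040/152849 → turn -1·90°
n=4: pose=(2,-7,E); sL=20/153, sR=20/221; mL=440/1989, mR=40/1989; mL+mR=160/663 → advance +1; mR−mL=-400/1989 → turn -1·90°
n=5: pose=(3,-7,S); sL=40/373, sR=8/89; mL=6544/33197, mR=288/33197; mL+mR=6832/33197 → advance +1; mR−mL=-6256/33197 → turn -1·90°

0 20/153 20/221 440/1989 40/1989 2 -7 E
1 40/373 8/89 6544/33197 288/33197 3 -7 S
2 2/25 10/89 428/2225 -36/2225 3 -8 W
3 40/433 40/353 31440/152849 -1600/152849 2 -8 N
4 20/153 20/221 440/1989 40/1989 2 -7 E
5 40/373 8/89 6544/33197 288/33197 3 -7 S
final 3 -8 W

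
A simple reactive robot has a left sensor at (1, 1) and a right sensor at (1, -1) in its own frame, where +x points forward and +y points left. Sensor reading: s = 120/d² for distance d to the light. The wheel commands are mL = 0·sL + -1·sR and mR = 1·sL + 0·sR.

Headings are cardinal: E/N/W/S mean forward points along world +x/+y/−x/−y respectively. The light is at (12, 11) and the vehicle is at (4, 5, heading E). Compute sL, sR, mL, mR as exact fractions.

left sensor world pos  = (5, 6); dL² = 74
right sensor world pos = (5, 4); dR² = 98
sL = 120/74 = 60/37
sR = 120/98 = 60/49
mL = 0·sL + -1·sR = -60/49
mR = 1·sL + 0·sR = 60/37

60/37 60/49 -60/49 60/37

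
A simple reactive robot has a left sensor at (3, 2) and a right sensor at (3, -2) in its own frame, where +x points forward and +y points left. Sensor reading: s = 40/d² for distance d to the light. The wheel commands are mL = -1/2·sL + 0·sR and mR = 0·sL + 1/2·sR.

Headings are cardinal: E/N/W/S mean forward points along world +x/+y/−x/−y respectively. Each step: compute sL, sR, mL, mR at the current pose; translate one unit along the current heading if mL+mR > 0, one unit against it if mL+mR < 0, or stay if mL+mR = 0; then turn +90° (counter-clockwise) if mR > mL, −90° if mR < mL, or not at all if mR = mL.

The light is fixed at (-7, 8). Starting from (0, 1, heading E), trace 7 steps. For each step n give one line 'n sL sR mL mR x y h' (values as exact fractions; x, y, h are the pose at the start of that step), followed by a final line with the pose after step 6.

n=0: pose=(0,1,E); sL=8/25, sR=40/181; mL=-4/25, mR=20/181; mL+mR=-224/4525 → advance -1; mR−mL=1224/4525 → turn +1·90°
n=1: pose=(-1,1,N); sL=5/4, sR=1/2; mL=-5/8, mR=1/4; mL+mR=-3/8 → advance -1; mR−mL=7/8 → turn +1·90°
n=2: pose=(-1,0,W); sL=40/109, sR=8/9; mL=-20/109, mR=4/9; mL+mR=256/981 → advance +1; mR−mL=616/981 → turn +1·90°
n=3: pose=(-2,0,S); sL=4/17, sR=4/13; mL=-2/17, mR=2/13; mL+mR=8/221 → advance +1; mR−mL=60/221 → turn +1·90°
n=4: pose=(-2,-1,E); sL=40/113, sR=8/37; mL=-20/113, mR=4/37; mL+mR=-288/4181 → advance -1; mR−mL=1192/4181 → turn +1·90°
n=5: pose=(-3,-1,N); sL=1, sR=5/9; mL=-1/2, mR=5/18; mL+mR=-2/9 → advance -1; mR−mL=7/9 → turn +1·90°
n=6: pose=(-3,-2,W); sL=8/29, sR=8/13; mL=-4/29, mR=4/13; mL+mR=64/377 → advance +1; mR−mL=168/377 → turn +1·90°

0 8/25 40/181 -4/25 20/181 0 1 E
1 5/4 1/2 -5/8 1/4 -1 1 N
2 40/109 8/9 -20/109 4/9 -1 0 W
3 4/17 4/13 -2/17 2/13 -2 0 S
4 40/113 8/37 -20/113 4/37 -2 -1 E
5 1 5/9 -1/2 5/18 -3 -1 N
6 8/29 8/13 -4/29 4/13 -3 -2 W
final -4 -2 S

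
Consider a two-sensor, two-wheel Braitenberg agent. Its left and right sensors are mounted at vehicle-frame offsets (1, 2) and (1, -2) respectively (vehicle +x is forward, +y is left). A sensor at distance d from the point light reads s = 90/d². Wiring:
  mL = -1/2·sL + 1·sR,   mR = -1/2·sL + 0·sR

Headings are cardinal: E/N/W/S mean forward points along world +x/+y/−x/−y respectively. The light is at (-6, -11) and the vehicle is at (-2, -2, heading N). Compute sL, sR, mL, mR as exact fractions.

left sensor world pos  = (-4, -1); dL² = 104
right sensor world pos = (0, -1); dR² = 136
sL = 90/104 = 45/52
sR = 90/136 = 45/68
mL = -1/2·sL + 1·sR = 405/1768
mR = -1/2·sL + 0·sR = -45/104

45/52 45/68 405/1768 -45/104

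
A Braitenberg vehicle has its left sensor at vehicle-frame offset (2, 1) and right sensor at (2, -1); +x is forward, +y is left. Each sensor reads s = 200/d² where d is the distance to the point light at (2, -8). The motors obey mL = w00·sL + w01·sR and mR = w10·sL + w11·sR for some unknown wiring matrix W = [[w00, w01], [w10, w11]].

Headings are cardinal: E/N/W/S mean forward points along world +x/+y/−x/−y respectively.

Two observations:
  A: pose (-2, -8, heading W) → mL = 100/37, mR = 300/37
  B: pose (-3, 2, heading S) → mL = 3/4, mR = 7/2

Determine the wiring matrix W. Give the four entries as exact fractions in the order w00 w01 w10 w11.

obs A: pose=(-2,-8,W) → sL=200/37, sR=200/37, mL=100/37, mR=300/37
obs B: pose=(-3,2,S) → sL=5/2, sR=2, mL=3/4, mR=7/2
sensor matrix S = [[200/37, 200/37], [5/2, 2]]; det S = -100/37
solve [mL_A; mL_B] = S·[w00; w01] and [mR_A; mR_B] = S·[w10; w11]:
  w00 = -1/2, w01 = 1, w10 = 1, w11 = 1/2

-1/2 1 1 1/2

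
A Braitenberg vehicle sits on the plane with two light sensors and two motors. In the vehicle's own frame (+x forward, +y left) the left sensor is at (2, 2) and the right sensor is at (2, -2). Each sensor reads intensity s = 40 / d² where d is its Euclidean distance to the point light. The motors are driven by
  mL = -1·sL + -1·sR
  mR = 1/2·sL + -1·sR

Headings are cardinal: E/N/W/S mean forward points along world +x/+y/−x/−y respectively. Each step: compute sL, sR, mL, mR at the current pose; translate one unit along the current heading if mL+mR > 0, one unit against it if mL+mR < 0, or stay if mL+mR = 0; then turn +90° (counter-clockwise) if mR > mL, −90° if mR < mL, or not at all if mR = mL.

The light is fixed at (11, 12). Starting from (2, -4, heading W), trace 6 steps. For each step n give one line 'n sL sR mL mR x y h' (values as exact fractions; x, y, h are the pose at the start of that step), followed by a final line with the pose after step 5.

0 8/89 40/317 -6096/28213 -2292/28213 2 -4 W
1 1/9 5/53 -98/477 -37/954 3 -4 S
2 8/41 8/65 -848/2665 -68/2665 3 -3 E
3 4/29 20/109 -1016/3161 -362/3161 2 -3 N
4 8/89 40/317 -6096/28213 -2292/28213 2 -4 W
5 1/9 5/53 -98/477 -37/954 3 -4 S
final 3 -3 E

n=0: pose=(2,-4,W); sL=8/89, sR=40/317; mL=-6096/28213, mR=-2292/28213; mL+mR=-8388/28213 → advance -1; mR−mL=12/89 → turn +1·90°
n=1: pose=(3,-4,S); sL=1/9, sR=5/53; mL=-98/477, mR=-37/954; mL+mR=-233/954 → advance -1; mR−mL=1/6 → turn +1·90°
n=2: pose=(3,-3,E); sL=8/41, sR=8/65; mL=-848/2665, mR=-68/2665; mL+mR=-916/2665 → advance -1; mR−mL=12/41 → turn +1·90°
n=3: pose=(2,-3,N); sL=4/29, sR=20/109; mL=-1016/3161, mR=-362/3161; mL+mR=-1378/3161 → advance -1; mR−mL=6/29 → turn +1·90°
n=4: pose=(2,-4,W); sL=8/89, sR=40/317; mL=-6096/28213, mR=-2292/28213; mL+mR=-8388/28213 → advance -1; mR−mL=12/89 → turn +1·90°
n=5: pose=(3,-4,S); sL=1/9, sR=5/53; mL=-98/477, mR=-37/954; mL+mR=-233/954 → advance -1; mR−mL=1/6 → turn +1·90°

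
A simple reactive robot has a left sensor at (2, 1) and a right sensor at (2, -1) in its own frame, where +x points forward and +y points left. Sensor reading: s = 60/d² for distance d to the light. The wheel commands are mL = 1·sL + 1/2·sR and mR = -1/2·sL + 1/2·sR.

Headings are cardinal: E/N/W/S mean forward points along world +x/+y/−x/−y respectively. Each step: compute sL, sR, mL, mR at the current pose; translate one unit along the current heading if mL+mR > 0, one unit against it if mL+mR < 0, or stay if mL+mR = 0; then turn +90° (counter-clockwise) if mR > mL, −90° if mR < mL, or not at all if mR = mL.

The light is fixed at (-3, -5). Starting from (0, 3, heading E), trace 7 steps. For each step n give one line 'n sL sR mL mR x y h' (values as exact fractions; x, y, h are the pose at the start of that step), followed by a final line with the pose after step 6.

n=0: pose=(0,3,E); sL=30/53, sR=30/37; mL=1905/1961, mR=240/1961; mL+mR=2145/1961 → advance +1; mR−mL=-45/53 → turn -1·90°
n=1: pose=(1,3,S); sL=60/61, sR=4/3; mL=302/183, mR=32/183; mL+mR=334/183 → advance +1; mR−mL=-90/61 → turn -1·90°
n=2: pose=(1,2,W); sL=3/2, sR=15/17; mL=33/17, mR=-21/68; mL+mR=111/68 → advance +1; mR−mL=-9/4 → turn -1·90°
n=3: pose=(0,2,N); sL=12/17, sR=60/97; mL=1674/1649, mR=-72/1649; mL+mR=1602/1649 → advance +1; mR−mL=-18/17 → turn -1·90°
n=4: pose=(0,3,E); sL=30/53, sR=30/37; mL=1905/1961, mR=240/1961; mL+mR=2145/1961 → advance +1; mR−mL=-45/53 → turn -1·90°
n=5: pose=(1,3,S); sL=60/61, sR=4/3; mL=302/183, mR=32/183; mL+mR=334/183 → advance +1; mR−mL=-90/61 → turn -1·90°
n=6: pose=(1,2,W); sL=3/2, sR=15/17; mL=33/17, mR=-21/68; mL+mR=111/68 → advance +1; mR−mL=-9/4 → turn -1·90°

0 30/53 30/37 1905/1961 240/1961 0 3 E
1 60/61 4/3 302/183 32/183 1 3 S
2 3/2 15/17 33/17 -21/68 1 2 W
3 12/17 60/97 1674/1649 -72/1649 0 2 N
4 30/53 30/37 1905/1961 240/1961 0 3 E
5 60/61 4/3 302/183 32/183 1 3 S
6 3/2 15/17 33/17 -21/68 1 2 W
final 0 2 N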